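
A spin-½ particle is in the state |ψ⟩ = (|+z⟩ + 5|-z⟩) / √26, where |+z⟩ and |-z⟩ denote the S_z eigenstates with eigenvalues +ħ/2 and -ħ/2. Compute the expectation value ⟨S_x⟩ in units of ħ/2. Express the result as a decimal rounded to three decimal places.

⟨σ_x⟩ = 2 Re(a* b)/(|a|²+|b|²) with a = 1, b = 5.
a* b = 5, so ⟨σ_x⟩ = 10/26.
⟨S_x⟩ = (ħ/2)·⟨σ_x⟩.

0.385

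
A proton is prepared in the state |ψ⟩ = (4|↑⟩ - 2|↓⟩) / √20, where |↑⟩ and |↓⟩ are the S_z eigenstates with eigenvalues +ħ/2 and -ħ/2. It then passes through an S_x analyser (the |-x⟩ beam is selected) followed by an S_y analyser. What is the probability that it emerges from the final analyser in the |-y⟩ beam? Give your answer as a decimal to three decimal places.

First analyser (S_x): P(|-x⟩) = |⟨-x|ψ⟩|² = 36/40.
After stage 1 the state is |-x⟩; P(|-y⟩) = |⟨-y|-x⟩|² = 1/2.
Joint probability = 36/40 × 1/2 = 0.450.

0.450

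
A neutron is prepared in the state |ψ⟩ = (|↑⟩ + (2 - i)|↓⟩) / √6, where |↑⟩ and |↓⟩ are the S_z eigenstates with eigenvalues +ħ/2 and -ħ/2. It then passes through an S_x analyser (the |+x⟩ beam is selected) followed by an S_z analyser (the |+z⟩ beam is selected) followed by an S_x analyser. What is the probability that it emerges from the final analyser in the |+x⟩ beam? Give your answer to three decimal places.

0.208

First analyser (S_x): P(|+x⟩) = |⟨+x|ψ⟩|² = 10/12.
After stage 1 the state is |+x⟩; P(|+z⟩) = |⟨+z|+x⟩|² = 1/2.
After stage 2 the state is |+z⟩; P(|+x⟩) = |⟨+x|+z⟩|² = 1/2.
Joint probability = 10/12 × 1/2 × 1/2 = 0.208.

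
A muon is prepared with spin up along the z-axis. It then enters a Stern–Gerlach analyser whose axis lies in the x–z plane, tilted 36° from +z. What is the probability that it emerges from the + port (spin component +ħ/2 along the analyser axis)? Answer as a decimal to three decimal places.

For spin-½, the probability of finding spin-up along an axis at angle θ to the initial spin direction is cos²(θ/2); spin-down is sin²(θ/2).
θ = 36°, so P = cos²(18°) ≈ 0.905.

0.905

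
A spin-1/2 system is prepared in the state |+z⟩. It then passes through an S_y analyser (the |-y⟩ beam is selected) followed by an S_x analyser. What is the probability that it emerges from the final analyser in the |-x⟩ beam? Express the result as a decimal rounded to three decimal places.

First analyser (S_y): from |+z⟩, P(|-y⟩) = 1/2.
After stage 1 the state is |-y⟩; P(|-x⟩) = |⟨-x|-y⟩|² = 1/2.
Joint probability = 1/2 × 1/2 = 0.250.

0.250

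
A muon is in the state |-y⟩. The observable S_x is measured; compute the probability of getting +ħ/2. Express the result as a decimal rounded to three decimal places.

In the S_z basis, |-y⟩ = (|+z⟩ - i|-z⟩)/√2 and |+x⟩ = (|+z⟩ + |-z⟩)/√2.
|⟨+x|-y⟩|² = 1/2.

0.500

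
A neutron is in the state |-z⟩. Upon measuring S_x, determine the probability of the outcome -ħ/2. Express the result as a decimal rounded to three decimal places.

0.500

In the S_z basis, |-z⟩ = |-z⟩ and |-x⟩ = (|+z⟩ - |-z⟩)/√2.
|⟨-x|-z⟩|² = 1/2.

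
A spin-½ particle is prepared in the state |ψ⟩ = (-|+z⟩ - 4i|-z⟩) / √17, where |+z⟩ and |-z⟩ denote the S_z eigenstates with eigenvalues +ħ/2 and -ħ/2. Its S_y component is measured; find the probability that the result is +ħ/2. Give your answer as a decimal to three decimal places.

0.735

|+y⟩ = (|+z⟩ + i|-z⟩)/√2, so ⟨+y|ψ⟩ = (-5) / (√2·√17).
P = |-5|² / 34 = 25/34.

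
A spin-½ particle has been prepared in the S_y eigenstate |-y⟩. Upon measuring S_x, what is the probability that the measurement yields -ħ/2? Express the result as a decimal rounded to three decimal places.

0.500

In the S_z basis, |-y⟩ = (|+z⟩ - i|-z⟩)/√2 and |-x⟩ = (|+z⟩ - |-z⟩)/√2.
|⟨-x|-y⟩|² = 1/2.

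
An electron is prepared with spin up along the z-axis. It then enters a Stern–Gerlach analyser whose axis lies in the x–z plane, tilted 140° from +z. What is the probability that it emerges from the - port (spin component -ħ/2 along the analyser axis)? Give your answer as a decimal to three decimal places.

For spin-½, the probability of finding spin-up along an axis at angle θ to the initial spin direction is cos²(θ/2); spin-down is sin²(θ/2).
θ = 140°, so P = sin²(70°) ≈ 0.883.

0.883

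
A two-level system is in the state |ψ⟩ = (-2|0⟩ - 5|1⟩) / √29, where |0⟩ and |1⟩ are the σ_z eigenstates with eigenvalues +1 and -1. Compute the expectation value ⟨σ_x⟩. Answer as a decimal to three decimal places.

⟨σ_x⟩ = 2 Re(a* b)/(|a|²+|b|²) with a = -2, b = -5.
a* b = 10, so ⟨σ_x⟩ = 20/29.

0.690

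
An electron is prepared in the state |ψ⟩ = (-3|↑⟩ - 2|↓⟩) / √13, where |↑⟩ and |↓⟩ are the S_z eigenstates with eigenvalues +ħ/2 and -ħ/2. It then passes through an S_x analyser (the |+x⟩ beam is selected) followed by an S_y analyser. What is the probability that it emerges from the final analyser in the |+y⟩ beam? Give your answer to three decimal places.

First analyser (S_x): P(|+x⟩) = |⟨+x|ψ⟩|² = 25/26.
After stage 1 the state is |+x⟩; P(|+y⟩) = |⟨+y|+x⟩|² = 1/2.
Joint probability = 25/26 × 1/2 = 0.481.

0.481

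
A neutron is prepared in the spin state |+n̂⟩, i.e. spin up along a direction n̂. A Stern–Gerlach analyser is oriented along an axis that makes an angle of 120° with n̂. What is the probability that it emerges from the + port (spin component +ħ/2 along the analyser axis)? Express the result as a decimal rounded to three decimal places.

0.250

For spin-½, the probability of finding spin-up along an axis at angle θ to the initial spin direction is cos²(θ/2); spin-down is sin²(θ/2).
θ = 120°, so P = cos²(60°) ≈ 0.250.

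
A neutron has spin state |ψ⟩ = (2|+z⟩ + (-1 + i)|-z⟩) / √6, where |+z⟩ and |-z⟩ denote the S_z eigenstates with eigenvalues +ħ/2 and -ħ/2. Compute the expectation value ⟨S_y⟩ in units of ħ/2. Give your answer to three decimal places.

0.667

⟨σ_y⟩ = 2 Im(a* b)/(|a|²+|b|²) with a = 2, b = (-1 + i).
a* b = (-2 + 2i), so ⟨σ_y⟩ = 4/6.
⟨S_y⟩ = (ħ/2)·⟨σ_y⟩.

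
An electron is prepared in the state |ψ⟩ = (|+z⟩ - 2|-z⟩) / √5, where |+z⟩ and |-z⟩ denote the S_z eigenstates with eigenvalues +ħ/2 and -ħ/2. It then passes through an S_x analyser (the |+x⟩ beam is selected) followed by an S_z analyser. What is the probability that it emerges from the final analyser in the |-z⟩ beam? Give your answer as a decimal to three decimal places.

0.050

First analyser (S_x): P(|+x⟩) = |⟨+x|ψ⟩|² = 1/10.
After stage 1 the state is |+x⟩; P(|-z⟩) = |⟨-z|+x⟩|² = 1/2.
Joint probability = 1/10 × 1/2 = 0.050.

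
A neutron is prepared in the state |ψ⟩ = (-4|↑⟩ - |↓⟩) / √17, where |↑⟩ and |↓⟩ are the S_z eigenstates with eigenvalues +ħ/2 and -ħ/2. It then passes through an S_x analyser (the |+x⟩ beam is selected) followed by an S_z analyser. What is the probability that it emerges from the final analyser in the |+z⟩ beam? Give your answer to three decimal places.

0.368

First analyser (S_x): P(|+x⟩) = |⟨+x|ψ⟩|² = 25/34.
After stage 1 the state is |+x⟩; P(|+z⟩) = |⟨+z|+x⟩|² = 1/2.
Joint probability = 25/34 × 1/2 = 0.368.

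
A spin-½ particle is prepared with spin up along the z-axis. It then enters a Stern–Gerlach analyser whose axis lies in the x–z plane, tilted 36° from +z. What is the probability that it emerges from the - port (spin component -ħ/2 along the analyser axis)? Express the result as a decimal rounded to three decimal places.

0.095

For spin-½, the probability of finding spin-up along an axis at angle θ to the initial spin direction is cos²(θ/2); spin-down is sin²(θ/2).
θ = 36°, so P = sin²(18°) ≈ 0.095.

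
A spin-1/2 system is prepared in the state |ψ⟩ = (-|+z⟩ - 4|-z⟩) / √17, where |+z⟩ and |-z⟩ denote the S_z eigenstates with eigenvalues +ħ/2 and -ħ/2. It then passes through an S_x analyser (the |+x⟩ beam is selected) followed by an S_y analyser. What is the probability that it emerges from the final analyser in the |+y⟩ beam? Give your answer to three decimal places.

0.368

First analyser (S_x): P(|+x⟩) = |⟨+x|ψ⟩|² = 25/34.
After stage 1 the state is |+x⟩; P(|+y⟩) = |⟨+y|+x⟩|² = 1/2.
Joint probability = 25/34 × 1/2 = 0.368.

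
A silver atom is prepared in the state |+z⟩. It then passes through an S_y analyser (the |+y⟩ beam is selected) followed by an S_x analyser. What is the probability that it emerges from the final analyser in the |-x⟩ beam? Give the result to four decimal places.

First analyser (S_y): from |+z⟩, P(|+y⟩) = 1/2.
After stage 1 the state is |+y⟩; P(|-x⟩) = |⟨-x|+y⟩|² = 1/2.
Joint probability = 1/2 × 1/2 = 0.2500.

0.2500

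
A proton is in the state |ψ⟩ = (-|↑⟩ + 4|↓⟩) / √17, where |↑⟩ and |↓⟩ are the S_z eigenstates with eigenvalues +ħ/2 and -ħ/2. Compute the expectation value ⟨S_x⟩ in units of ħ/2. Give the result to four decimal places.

⟨σ_x⟩ = 2 Re(a* b)/(|a|²+|b|²) with a = -1, b = 4.
a* b = -4, so ⟨σ_x⟩ = -8/17.
⟨S_x⟩ = (ħ/2)·⟨σ_x⟩.

-0.4706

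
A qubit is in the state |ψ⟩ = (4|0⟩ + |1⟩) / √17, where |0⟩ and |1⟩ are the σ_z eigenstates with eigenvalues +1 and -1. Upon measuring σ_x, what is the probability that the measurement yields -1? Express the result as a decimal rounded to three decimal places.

|-x⟩ = (|0⟩ - |1⟩)/√2, so ⟨-x|ψ⟩ = (3) / (√2·√17).
P = |3|² / 34 = 9/34.

0.265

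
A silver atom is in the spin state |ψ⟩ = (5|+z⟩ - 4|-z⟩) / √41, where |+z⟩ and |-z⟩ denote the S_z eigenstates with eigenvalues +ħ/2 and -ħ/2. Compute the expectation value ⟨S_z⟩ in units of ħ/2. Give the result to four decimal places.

⟨σ_z⟩ = |a|² - |b|² divided by |a|²+|b|², with a, b the |+z⟩, |-z⟩ amplitudes.
= (25 - 16)/41 = 9/41.
⟨S_z⟩ = (ħ/2)·⟨σ_z⟩.

0.2195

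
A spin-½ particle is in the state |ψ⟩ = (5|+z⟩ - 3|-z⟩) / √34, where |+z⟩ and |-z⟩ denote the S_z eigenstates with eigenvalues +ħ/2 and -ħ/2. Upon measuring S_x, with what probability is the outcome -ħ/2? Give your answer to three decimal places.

0.941

|-x⟩ = (|+z⟩ - |-z⟩)/√2, so ⟨-x|ψ⟩ = (8) / (√2·√34).
P = |8|² / 68 = 64/68.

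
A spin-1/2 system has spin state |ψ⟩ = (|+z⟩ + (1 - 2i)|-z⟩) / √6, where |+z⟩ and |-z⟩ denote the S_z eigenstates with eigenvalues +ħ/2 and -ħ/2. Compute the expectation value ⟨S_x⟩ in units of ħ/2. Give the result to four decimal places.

⟨σ_x⟩ = 2 Re(a* b)/(|a|²+|b|²) with a = 1, b = (1 - 2i).
a* b = (1 - 2i), so ⟨σ_x⟩ = 2/6.
⟨S_x⟩ = (ħ/2)·⟨σ_x⟩.

0.3333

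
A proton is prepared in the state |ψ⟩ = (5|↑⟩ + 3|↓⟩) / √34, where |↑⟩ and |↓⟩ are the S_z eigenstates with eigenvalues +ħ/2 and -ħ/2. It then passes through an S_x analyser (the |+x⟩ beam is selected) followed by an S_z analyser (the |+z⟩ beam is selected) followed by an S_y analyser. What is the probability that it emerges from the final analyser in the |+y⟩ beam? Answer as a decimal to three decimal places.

0.235

First analyser (S_x): P(|+x⟩) = |⟨+x|ψ⟩|² = 64/68.
After stage 1 the state is |+x⟩; P(|+z⟩) = |⟨+z|+x⟩|² = 1/2.
After stage 2 the state is |+z⟩; P(|+y⟩) = |⟨+y|+z⟩|² = 1/2.
Joint probability = 64/68 × 1/2 × 1/2 = 0.235.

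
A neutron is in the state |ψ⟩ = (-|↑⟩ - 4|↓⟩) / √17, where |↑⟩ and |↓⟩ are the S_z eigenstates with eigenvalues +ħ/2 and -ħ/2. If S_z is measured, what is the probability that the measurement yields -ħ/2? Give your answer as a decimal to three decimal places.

0.941

The -ħ/2 outcome corresponds to |↓⟩. Its amplitude in |ψ⟩ is -4/√17.
P = |-4|² / 17 = 16/17.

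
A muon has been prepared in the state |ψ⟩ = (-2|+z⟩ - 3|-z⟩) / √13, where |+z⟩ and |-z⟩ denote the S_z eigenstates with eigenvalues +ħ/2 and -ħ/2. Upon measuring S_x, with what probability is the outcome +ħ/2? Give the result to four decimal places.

|+x⟩ = (|+z⟩ + |-z⟩)/√2, so ⟨+x|ψ⟩ = (-5) / (√2·√13).
P = |-5|² / 26 = 25/26.

0.9615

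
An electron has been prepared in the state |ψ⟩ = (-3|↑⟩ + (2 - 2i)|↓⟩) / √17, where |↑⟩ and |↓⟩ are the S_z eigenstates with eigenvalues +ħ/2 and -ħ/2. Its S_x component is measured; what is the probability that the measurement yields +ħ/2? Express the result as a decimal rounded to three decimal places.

0.147

|+x⟩ = (|↑⟩ + |↓⟩)/√2, so ⟨+x|ψ⟩ = (-1 - 2i) / (√2·√17).
P = |-1 - 2i|² / 34 = 5/34.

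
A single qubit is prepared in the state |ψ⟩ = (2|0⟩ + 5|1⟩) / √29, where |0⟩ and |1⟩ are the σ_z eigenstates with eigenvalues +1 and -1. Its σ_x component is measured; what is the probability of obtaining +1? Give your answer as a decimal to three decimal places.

0.845

|+x⟩ = (|0⟩ + |1⟩)/√2, so ⟨+x|ψ⟩ = (7) / (√2·√29).
P = |7|² / 58 = 49/58.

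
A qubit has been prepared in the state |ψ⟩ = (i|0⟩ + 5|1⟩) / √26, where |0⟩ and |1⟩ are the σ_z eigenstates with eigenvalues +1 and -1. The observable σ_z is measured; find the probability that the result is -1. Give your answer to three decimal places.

0.962

The -1 outcome corresponds to |1⟩. Its amplitude in |ψ⟩ is 5/√26.
P = |5|² / 26 = 25/26.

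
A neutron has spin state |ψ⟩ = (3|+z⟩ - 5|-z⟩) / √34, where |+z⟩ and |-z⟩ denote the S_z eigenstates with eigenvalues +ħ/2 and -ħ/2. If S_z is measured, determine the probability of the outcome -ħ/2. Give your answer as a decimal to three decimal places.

The -ħ/2 outcome corresponds to |-z⟩. Its amplitude in |ψ⟩ is -5/√34.
P = |-5|² / 34 = 25/34.

0.735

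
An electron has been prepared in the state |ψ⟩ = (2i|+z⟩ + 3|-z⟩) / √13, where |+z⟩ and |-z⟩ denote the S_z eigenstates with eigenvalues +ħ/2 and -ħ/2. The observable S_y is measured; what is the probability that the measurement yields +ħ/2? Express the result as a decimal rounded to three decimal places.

|+y⟩ = (|+z⟩ + i|-z⟩)/√2, so ⟨+y|ψ⟩ = (-i) / (√2·√13).
P = |-i|² / 26 = 1/26.

0.038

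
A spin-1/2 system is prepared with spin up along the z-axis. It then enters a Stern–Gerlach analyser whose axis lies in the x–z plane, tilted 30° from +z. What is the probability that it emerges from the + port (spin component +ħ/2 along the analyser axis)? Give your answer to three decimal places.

For spin-½, the probability of finding spin-up along an axis at angle θ to the initial spin direction is cos²(θ/2); spin-down is sin²(θ/2).
θ = 30°, so P = cos²(15°) ≈ 0.933.

0.933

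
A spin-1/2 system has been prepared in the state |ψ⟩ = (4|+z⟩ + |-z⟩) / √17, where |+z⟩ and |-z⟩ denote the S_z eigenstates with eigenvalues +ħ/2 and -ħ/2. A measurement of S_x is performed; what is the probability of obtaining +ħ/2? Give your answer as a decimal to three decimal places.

0.735

|+x⟩ = (|+z⟩ + |-z⟩)/√2, so ⟨+x|ψ⟩ = (5) / (√2·√17).
P = |5|² / 34 = 25/34.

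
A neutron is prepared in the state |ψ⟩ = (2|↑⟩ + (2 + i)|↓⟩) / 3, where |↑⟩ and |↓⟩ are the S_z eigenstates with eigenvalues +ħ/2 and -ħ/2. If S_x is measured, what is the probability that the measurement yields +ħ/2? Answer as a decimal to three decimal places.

0.944

|+x⟩ = (|↑⟩ + |↓⟩)/√2, so ⟨+x|ψ⟩ = (4 + i) / (√2·3).
P = |4 + i|² / 18 = 17/18.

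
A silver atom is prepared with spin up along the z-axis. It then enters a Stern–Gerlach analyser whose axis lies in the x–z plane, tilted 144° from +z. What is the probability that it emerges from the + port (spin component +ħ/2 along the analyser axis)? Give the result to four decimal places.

For spin-½, the probability of finding spin-up along an axis at angle θ to the initial spin direction is cos²(θ/2); spin-down is sin²(θ/2).
θ = 144°, so P = cos²(72°) ≈ 0.0955.

0.0955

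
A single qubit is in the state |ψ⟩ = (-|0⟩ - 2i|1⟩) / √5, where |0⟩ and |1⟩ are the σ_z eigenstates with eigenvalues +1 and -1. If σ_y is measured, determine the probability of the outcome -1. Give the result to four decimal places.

|-y⟩ = (|0⟩ - i|1⟩)/√2, so ⟨-y|ψ⟩ = (1) / (√2·√5).
P = |1|² / 10 = 1/10.

0.1000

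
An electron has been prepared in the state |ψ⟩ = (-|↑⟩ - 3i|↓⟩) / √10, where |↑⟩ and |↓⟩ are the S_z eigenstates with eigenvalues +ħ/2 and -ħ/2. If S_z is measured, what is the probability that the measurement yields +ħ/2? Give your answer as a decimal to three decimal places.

The +ħ/2 outcome corresponds to |↑⟩. Its amplitude in |ψ⟩ is -1/√10.
P = |-1|² / 10 = 1/10.

0.100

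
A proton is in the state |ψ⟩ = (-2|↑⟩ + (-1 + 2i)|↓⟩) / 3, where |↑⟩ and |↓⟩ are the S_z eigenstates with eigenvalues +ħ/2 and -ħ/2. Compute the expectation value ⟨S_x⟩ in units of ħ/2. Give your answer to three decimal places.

⟨σ_x⟩ = 2 Re(a* b)/(|a|²+|b|²) with a = -2, b = (-1 + 2i).
a* b = (2 - 4i), so ⟨σ_x⟩ = 4/9.
⟨S_x⟩ = (ħ/2)·⟨σ_x⟩.

0.444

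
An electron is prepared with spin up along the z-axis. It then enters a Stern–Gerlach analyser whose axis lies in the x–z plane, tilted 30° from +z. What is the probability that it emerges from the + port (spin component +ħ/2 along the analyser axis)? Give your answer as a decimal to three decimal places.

For spin-½, the probability of finding spin-up along an axis at angle θ to the initial spin direction is cos²(θ/2); spin-down is sin²(θ/2).
θ = 30°, so P = cos²(15°) ≈ 0.933.

0.933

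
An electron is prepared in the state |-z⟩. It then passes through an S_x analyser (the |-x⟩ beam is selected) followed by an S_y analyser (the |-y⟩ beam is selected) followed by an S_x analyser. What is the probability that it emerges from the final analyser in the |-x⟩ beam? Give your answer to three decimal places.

First analyser (S_x): from |-z⟩, P(|-x⟩) = 1/2.
After stage 1 the state is |-x⟩; P(|-y⟩) = |⟨-y|-x⟩|² = 1/2.
After stage 2 the state is |-y⟩; P(|-x⟩) = |⟨-x|-y⟩|² = 1/2.
Joint probability = 1/2 × 1/2 × 1/2 = 0.125.

0.125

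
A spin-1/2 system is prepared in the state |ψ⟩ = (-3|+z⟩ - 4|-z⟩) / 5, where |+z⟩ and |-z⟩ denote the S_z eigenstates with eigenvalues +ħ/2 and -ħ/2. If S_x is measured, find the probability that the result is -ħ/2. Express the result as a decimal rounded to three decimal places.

0.020

|-x⟩ = (|+z⟩ - |-z⟩)/√2, so ⟨-x|ψ⟩ = (1) / (√2·5).
P = |1|² / 50 = 1/50.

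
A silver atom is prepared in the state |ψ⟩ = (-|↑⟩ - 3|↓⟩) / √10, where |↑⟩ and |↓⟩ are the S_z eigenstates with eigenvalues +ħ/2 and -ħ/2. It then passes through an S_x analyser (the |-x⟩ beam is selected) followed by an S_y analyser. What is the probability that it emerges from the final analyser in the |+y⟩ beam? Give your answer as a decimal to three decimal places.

0.100

First analyser (S_x): P(|-x⟩) = |⟨-x|ψ⟩|² = 4/20.
After stage 1 the state is |-x⟩; P(|+y⟩) = |⟨+y|-x⟩|² = 1/2.
Joint probability = 4/20 × 1/2 = 0.100.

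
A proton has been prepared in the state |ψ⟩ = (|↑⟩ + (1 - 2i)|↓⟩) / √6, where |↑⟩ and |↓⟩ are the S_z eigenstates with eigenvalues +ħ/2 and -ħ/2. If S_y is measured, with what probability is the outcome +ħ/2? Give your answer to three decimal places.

|+y⟩ = (|↑⟩ + i|↓⟩)/√2, so ⟨+y|ψ⟩ = (-1 - i) / (√2·√6).
P = |-1 - i|² / 12 = 2/12.

0.167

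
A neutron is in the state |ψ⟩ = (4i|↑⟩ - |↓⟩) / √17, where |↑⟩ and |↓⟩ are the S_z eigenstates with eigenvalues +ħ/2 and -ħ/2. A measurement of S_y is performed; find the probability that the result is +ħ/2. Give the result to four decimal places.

0.7353

|+y⟩ = (|↑⟩ + i|↓⟩)/√2, so ⟨+y|ψ⟩ = (5i) / (√2·√17).
P = |5i|² / 34 = 25/34.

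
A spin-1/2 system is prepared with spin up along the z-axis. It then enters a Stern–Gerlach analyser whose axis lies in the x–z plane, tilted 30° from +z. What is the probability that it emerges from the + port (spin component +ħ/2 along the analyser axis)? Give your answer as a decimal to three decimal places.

For spin-½, the probability of finding spin-up along an axis at angle θ to the initial spin direction is cos²(θ/2); spin-down is sin²(θ/2).
θ = 30°, so P = cos²(15°) ≈ 0.933.

0.933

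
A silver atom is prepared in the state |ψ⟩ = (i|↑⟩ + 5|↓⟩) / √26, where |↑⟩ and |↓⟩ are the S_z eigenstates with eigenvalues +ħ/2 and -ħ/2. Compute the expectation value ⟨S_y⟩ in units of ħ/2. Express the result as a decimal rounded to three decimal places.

-0.385

⟨σ_y⟩ = 2 Im(a* b)/(|a|²+|b|²) with a = i, b = 5.
a* b = -5i, so ⟨σ_y⟩ = -10/26.
⟨S_y⟩ = (ħ/2)·⟨σ_y⟩.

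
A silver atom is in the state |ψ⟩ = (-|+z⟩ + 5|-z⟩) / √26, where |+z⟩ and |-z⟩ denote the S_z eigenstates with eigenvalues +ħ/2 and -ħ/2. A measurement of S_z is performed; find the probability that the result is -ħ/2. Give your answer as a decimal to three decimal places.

0.962

The -ħ/2 outcome corresponds to |-z⟩. Its amplitude in |ψ⟩ is 5/√26.
P = |5|² / 26 = 25/26.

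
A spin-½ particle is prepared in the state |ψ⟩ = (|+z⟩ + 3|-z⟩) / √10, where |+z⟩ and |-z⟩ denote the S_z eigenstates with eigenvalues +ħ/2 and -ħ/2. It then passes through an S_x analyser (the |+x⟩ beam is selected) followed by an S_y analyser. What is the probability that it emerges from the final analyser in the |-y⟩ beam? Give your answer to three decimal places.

First analyser (S_x): P(|+x⟩) = |⟨+x|ψ⟩|² = 16/20.
After stage 1 the state is |+x⟩; P(|-y⟩) = |⟨-y|+x⟩|² = 1/2.
Joint probability = 16/20 × 1/2 = 0.400.

0.400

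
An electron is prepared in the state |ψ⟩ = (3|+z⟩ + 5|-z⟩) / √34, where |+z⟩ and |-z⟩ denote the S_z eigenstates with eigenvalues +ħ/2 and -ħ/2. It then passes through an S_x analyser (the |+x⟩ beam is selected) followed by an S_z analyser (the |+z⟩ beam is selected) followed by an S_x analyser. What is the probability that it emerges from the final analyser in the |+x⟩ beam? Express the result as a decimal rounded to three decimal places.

0.235

First analyser (S_x): P(|+x⟩) = |⟨+x|ψ⟩|² = 64/68.
After stage 1 the state is |+x⟩; P(|+z⟩) = |⟨+z|+x⟩|² = 1/2.
After stage 2 the state is |+z⟩; P(|+x⟩) = |⟨+x|+z⟩|² = 1/2.
Joint probability = 64/68 × 1/2 × 1/2 = 0.235.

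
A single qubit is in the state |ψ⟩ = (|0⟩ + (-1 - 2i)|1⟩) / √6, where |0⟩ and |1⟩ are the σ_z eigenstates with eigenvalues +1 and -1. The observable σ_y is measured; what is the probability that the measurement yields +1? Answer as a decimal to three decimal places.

|+y⟩ = (|0⟩ + i|1⟩)/√2, so ⟨+y|ψ⟩ = (-1 + i) / (√2·√6).
P = |-1 + i|² / 12 = 2/12.

0.167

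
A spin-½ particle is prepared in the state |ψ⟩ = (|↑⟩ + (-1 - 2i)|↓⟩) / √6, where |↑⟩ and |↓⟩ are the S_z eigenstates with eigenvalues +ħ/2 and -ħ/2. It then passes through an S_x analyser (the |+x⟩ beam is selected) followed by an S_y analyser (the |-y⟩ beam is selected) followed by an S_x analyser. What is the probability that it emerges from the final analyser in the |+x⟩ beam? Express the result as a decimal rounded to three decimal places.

0.083

First analyser (S_x): P(|+x⟩) = |⟨+x|ψ⟩|² = 4/12.
After stage 1 the state is |+x⟩; P(|-y⟩) = |⟨-y|+x⟩|² = 1/2.
After stage 2 the state is |-y⟩; P(|+x⟩) = |⟨+x|-y⟩|² = 1/2.
Joint probability = 4/12 × 1/2 × 1/2 = 0.083.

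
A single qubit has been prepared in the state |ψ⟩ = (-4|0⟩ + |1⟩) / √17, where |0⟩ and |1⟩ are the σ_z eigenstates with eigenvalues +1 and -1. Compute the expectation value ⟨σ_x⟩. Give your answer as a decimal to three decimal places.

-0.471

⟨σ_x⟩ = 2 Re(a* b)/(|a|²+|b|²) with a = -4, b = 1.
a* b = -4, so ⟨σ_x⟩ = -8/17.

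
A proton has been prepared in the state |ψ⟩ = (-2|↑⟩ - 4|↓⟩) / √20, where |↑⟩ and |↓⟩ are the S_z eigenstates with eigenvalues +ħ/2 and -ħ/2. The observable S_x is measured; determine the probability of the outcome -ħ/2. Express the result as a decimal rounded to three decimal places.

|-x⟩ = (|↑⟩ - |↓⟩)/√2, so ⟨-x|ψ⟩ = (2) / (√2·√20).
P = |2|² / 40 = 4/40.

0.100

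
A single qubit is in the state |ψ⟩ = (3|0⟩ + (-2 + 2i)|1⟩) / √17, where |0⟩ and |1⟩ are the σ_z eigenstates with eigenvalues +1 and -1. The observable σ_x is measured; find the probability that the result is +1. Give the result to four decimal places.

|+x⟩ = (|0⟩ + |1⟩)/√2, so ⟨+x|ψ⟩ = (1 + 2i) / (√2·√17).
P = |1 + 2i|² / 34 = 5/34.

0.1471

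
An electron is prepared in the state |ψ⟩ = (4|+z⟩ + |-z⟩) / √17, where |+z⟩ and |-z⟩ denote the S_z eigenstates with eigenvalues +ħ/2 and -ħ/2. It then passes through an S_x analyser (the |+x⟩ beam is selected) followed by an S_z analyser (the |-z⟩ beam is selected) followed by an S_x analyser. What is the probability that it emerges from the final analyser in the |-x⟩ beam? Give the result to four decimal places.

0.1838

First analyser (S_x): P(|+x⟩) = |⟨+x|ψ⟩|² = 25/34.
After stage 1 the state is |+x⟩; P(|-z⟩) = |⟨-z|+x⟩|² = 1/2.
After stage 2 the state is |-z⟩; P(|-x⟩) = |⟨-x|-z⟩|² = 1/2.
Joint probability = 25/34 × 1/2 × 1/2 = 0.1838.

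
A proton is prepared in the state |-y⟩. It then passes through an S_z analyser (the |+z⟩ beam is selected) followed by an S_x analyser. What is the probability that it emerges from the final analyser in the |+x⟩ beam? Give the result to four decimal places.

First analyser (S_z): from |-y⟩, P(|+z⟩) = 1/2.
After stage 1 the state is |+z⟩; P(|+x⟩) = |⟨+x|+z⟩|² = 1/2.
Joint probability = 1/2 × 1/2 = 0.2500.

0.2500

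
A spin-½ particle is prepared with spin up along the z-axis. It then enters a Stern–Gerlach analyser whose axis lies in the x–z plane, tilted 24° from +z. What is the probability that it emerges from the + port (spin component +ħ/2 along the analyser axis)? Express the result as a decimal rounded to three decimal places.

For spin-½, the probability of finding spin-up along an axis at angle θ to the initial spin direction is cos²(θ/2); spin-down is sin²(θ/2).
θ = 24°, so P = cos²(12°) ≈ 0.957.

0.957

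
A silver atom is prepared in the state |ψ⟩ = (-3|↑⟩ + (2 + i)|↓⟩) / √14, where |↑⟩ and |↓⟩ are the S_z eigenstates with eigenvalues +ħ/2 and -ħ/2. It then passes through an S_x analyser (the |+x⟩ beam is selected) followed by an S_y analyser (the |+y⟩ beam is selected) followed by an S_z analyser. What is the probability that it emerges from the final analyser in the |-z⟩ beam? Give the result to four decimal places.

0.0179

First analyser (S_x): P(|+x⟩) = |⟨+x|ψ⟩|² = 2/28.
After stage 1 the state is |+x⟩; P(|+y⟩) = |⟨+y|+x⟩|² = 1/2.
After stage 2 the state is |+y⟩; P(|-z⟩) = |⟨-z|+y⟩|² = 1/2.
Joint probability = 2/28 × 1/2 × 1/2 = 0.0179.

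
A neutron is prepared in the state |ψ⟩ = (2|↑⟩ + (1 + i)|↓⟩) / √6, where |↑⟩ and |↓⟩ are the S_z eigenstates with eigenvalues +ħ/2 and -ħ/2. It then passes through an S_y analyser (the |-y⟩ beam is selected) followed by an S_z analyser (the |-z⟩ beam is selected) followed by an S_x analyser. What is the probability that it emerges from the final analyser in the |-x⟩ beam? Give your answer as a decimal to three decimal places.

0.042

First analyser (S_y): P(|-y⟩) = |⟨-y|ψ⟩|² = 2/12.
After stage 1 the state is |-y⟩; P(|-z⟩) = |⟨-z|-y⟩|² = 1/2.
After stage 2 the state is |-z⟩; P(|-x⟩) = |⟨-x|-z⟩|² = 1/2.
Joint probability = 2/12 × 1/2 × 1/2 = 0.042.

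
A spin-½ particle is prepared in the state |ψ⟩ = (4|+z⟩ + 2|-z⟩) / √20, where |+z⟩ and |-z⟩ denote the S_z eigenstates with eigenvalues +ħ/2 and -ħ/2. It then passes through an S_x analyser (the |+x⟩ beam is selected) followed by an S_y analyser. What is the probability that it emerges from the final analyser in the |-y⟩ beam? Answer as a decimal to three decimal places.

0.450

First analyser (S_x): P(|+x⟩) = |⟨+x|ψ⟩|² = 36/40.
After stage 1 the state is |+x⟩; P(|-y⟩) = |⟨-y|+x⟩|² = 1/2.
Joint probability = 36/40 × 1/2 = 0.450.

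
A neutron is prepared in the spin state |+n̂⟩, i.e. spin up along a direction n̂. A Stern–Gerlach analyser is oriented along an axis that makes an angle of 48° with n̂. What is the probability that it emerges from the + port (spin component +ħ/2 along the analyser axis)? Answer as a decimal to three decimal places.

For spin-½, the probability of finding spin-up along an axis at angle θ to the initial spin direction is cos²(θ/2); spin-down is sin²(θ/2).
θ = 48°, so P = cos²(24°) ≈ 0.835.

0.835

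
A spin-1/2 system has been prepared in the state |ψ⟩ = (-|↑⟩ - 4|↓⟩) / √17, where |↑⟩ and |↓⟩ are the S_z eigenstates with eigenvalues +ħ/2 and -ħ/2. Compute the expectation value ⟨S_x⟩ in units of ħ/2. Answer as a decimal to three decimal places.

0.471

⟨σ_x⟩ = 2 Re(a* b)/(|a|²+|b|²) with a = -1, b = -4.
a* b = 4, so ⟨σ_x⟩ = 8/17.
⟨S_x⟩ = (ħ/2)·⟨σ_x⟩.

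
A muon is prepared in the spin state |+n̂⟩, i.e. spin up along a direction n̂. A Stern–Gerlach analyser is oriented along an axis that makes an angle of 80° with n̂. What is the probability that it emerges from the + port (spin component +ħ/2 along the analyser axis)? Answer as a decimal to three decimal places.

0.587

For spin-½, the probability of finding spin-up along an axis at angle θ to the initial spin direction is cos²(θ/2); spin-down is sin²(θ/2).
θ = 80°, so P = cos²(40°) ≈ 0.587.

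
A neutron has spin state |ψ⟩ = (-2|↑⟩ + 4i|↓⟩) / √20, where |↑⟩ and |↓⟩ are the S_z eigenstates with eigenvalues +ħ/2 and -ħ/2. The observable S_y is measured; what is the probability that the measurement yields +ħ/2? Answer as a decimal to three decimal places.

|+y⟩ = (|↑⟩ + i|↓⟩)/√2, so ⟨+y|ψ⟩ = (2) / (√2·√20).
P = |2|² / 40 = 4/40.

0.100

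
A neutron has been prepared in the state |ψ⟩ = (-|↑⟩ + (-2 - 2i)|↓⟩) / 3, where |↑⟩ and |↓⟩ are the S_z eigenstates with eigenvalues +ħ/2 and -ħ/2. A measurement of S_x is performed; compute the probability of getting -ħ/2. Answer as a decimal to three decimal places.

|-x⟩ = (|↑⟩ - |↓⟩)/√2, so ⟨-x|ψ⟩ = (1 + 2i) / (√2·3).
P = |1 + 2i|² / 18 = 5/18.

0.278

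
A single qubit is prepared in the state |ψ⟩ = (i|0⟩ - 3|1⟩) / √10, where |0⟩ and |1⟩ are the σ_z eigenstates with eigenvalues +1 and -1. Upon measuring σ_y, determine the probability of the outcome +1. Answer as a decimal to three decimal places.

|+y⟩ = (|0⟩ + i|1⟩)/√2, so ⟨+y|ψ⟩ = (4i) / (√2·√10).
P = |4i|² / 20 = 16/20.

0.800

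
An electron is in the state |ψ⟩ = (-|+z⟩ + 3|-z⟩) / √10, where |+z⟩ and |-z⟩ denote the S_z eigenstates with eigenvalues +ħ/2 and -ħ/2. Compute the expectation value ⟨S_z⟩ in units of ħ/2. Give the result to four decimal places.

-0.8000

⟨σ_z⟩ = |a|² - |b|² divided by |a|²+|b|², with a, b the |+z⟩, |-z⟩ amplitudes.
= (1 - 9)/10 = -8/10.
⟨S_z⟩ = (ħ/2)·⟨σ_z⟩.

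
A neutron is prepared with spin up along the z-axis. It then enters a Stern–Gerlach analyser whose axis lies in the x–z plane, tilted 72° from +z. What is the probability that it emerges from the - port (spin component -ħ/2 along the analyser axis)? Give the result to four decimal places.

0.3455

For spin-½, the probability of finding spin-up along an axis at angle θ to the initial spin direction is cos²(θ/2); spin-down is sin²(θ/2).
θ = 72°, so P = sin²(36°) ≈ 0.3455.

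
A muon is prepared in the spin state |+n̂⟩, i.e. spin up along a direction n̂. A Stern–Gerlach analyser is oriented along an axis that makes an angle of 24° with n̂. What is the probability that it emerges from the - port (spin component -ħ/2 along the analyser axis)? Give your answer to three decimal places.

For spin-½, the probability of finding spin-up along an axis at angle θ to the initial spin direction is cos²(θ/2); spin-down is sin²(θ/2).
θ = 24°, so P = sin²(12°) ≈ 0.043.

0.043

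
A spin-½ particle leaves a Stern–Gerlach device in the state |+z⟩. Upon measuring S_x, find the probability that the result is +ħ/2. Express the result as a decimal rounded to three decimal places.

0.500

In the S_z basis, |+z⟩ = |+z⟩ and |+x⟩ = (|+z⟩ + |-z⟩)/√2.
|⟨+x|+z⟩|² = 1/2.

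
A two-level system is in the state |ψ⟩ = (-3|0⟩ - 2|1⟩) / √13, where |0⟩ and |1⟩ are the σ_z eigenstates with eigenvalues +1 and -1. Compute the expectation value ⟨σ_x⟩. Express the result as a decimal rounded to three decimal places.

⟨σ_x⟩ = 2 Re(a* b)/(|a|²+|b|²) with a = -3, b = -2.
a* b = 6, so ⟨σ_x⟩ = 12/13.

0.923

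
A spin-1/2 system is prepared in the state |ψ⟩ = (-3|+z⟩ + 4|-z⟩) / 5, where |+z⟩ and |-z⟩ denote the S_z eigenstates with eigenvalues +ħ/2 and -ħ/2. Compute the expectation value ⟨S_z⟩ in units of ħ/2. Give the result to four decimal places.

-0.2800

⟨σ_z⟩ = |a|² - |b|² divided by |a|²+|b|², with a, b the |+z⟩, |-z⟩ amplitudes.
= (9 - 16)/25 = -7/25.
⟨S_z⟩ = (ħ/2)·⟨σ_z⟩.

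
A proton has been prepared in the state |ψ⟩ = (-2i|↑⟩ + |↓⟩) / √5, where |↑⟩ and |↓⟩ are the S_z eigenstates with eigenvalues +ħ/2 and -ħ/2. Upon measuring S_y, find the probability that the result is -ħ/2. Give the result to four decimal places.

|-y⟩ = (|↑⟩ - i|↓⟩)/√2, so ⟨-y|ψ⟩ = (-i) / (√2·√5).
P = |-i|² / 10 = 1/10.

0.1000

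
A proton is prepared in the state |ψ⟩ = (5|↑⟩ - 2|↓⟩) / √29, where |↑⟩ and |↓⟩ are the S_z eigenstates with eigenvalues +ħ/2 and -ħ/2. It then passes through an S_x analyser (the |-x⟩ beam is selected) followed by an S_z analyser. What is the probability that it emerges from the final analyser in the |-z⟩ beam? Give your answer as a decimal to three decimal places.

0.422

First analyser (S_x): P(|-x⟩) = |⟨-x|ψ⟩|² = 49/58.
After stage 1 the state is |-x⟩; P(|-z⟩) = |⟨-z|-x⟩|² = 1/2.
Joint probability = 49/58 × 1/2 = 0.422.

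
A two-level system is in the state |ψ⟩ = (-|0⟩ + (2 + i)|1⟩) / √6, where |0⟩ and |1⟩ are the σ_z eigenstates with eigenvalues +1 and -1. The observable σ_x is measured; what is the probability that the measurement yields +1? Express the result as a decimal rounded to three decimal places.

0.167

|+x⟩ = (|0⟩ + |1⟩)/√2, so ⟨+x|ψ⟩ = (1 + i) / (√2·√6).
P = |1 + i|² / 12 = 2/12.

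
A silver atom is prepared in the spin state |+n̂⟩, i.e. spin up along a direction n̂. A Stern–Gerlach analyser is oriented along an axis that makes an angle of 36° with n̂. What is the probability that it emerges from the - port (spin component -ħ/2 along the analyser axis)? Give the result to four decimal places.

For spin-½, the probability of finding spin-up along an axis at angle θ to the initial spin direction is cos²(θ/2); spin-down is sin²(θ/2).
θ = 36°, so P = sin²(18°) ≈ 0.0955.

0.0955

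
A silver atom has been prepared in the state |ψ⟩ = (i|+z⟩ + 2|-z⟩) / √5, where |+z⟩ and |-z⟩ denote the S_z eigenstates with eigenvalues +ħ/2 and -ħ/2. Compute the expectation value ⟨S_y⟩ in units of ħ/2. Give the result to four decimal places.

⟨σ_y⟩ = 2 Im(a* b)/(|a|²+|b|²) with a = i, b = 2.
a* b = -2i, so ⟨σ_y⟩ = -4/5.
⟨S_y⟩ = (ħ/2)·⟨σ_y⟩.

-0.8000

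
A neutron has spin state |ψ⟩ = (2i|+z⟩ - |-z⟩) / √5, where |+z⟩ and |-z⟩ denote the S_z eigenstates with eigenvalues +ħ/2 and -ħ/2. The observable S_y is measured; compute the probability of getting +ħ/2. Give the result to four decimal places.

0.9000

|+y⟩ = (|+z⟩ + i|-z⟩)/√2, so ⟨+y|ψ⟩ = (3i) / (√2·√5).
P = |3i|² / 10 = 9/10.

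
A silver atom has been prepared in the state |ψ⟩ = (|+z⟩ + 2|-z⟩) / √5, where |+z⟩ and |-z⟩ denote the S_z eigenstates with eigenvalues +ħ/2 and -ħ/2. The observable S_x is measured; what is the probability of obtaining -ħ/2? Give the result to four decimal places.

0.1000

|-x⟩ = (|+z⟩ - |-z⟩)/√2, so ⟨-x|ψ⟩ = (-1) / (√2·√5).
P = |-1|² / 10 = 1/10.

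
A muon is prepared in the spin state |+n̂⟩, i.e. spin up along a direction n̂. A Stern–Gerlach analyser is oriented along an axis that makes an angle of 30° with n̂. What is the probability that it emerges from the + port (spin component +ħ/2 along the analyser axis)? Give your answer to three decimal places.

0.933

For spin-½, the probability of finding spin-up along an axis at angle θ to the initial spin direction is cos²(θ/2); spin-down is sin²(θ/2).
θ = 30°, so P = cos²(15°) ≈ 0.933.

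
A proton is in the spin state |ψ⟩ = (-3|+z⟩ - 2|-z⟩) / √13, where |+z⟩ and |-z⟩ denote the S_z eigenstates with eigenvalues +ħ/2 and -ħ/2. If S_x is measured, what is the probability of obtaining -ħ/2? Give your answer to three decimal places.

|-x⟩ = (|+z⟩ - |-z⟩)/√2, so ⟨-x|ψ⟩ = (-1) / (√2·√13).
P = |-1|² / 26 = 1/26.

0.038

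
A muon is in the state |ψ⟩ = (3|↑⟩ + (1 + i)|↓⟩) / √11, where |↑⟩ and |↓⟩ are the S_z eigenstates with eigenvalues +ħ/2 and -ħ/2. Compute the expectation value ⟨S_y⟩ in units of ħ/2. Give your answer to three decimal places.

0.545

⟨σ_y⟩ = 2 Im(a* b)/(|a|²+|b|²) with a = 3, b = (1 + i).
a* b = (3 + 3i), so ⟨σ_y⟩ = 6/11.
⟨S_y⟩ = (ħ/2)·⟨σ_y⟩.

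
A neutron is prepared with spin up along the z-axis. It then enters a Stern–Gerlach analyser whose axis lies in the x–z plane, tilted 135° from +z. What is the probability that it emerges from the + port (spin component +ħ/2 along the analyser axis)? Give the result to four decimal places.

For spin-½, the probability of finding spin-up along an axis at angle θ to the initial spin direction is cos²(θ/2); spin-down is sin²(θ/2).
θ = 135°, so P = cos²(67.5°) ≈ 0.1464.

0.1464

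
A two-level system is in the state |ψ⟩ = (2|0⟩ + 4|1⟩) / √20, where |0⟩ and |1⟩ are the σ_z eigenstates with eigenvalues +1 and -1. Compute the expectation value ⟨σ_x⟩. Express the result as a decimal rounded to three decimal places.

0.800

⟨σ_x⟩ = 2 Re(a* b)/(|a|²+|b|²) with a = 2, b = 4.
a* b = 8, so ⟨σ_x⟩ = 16/20.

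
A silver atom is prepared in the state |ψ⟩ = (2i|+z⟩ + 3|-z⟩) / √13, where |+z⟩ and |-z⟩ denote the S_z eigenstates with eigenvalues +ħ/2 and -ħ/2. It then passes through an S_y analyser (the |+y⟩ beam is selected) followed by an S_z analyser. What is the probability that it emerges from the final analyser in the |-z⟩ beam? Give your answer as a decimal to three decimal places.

0.019

First analyser (S_y): P(|+y⟩) = |⟨+y|ψ⟩|² = 1/26.
After stage 1 the state is |+y⟩; P(|-z⟩) = |⟨-z|+y⟩|² = 1/2.
Joint probability = 1/26 × 1/2 = 0.019.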